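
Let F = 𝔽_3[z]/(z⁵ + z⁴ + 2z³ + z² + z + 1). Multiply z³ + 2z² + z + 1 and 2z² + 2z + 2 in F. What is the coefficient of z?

2

Multiply in 𝔽_3[z]: (z³ + 2z² + z + 1)·(2z² + 2z + 2) = 2z⁵ + 2z³ + 2z² + z + 2.
Reduce using z⁵ ≡ 2z⁴ + z³ + 2z² + 2z + 2 (mod z⁵ + z⁴ + 2z³ + z² + z + 1).
Reduced: z⁴ + z³ + 2z.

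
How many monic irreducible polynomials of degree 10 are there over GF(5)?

The number of monic irreducibles of degree 10 over GF(5) is (1/10)·Σ_{d∣10} μ(10/d) 5^d.
Divisors of 10: 1, 2, 5, 10; μ(10/d) for each: 1, -1, -1, 1.
Σ = 5^1 − 5^2 − 5^5 + 5^10 = 9762480.
N = 9762480/10 = 976248.

976248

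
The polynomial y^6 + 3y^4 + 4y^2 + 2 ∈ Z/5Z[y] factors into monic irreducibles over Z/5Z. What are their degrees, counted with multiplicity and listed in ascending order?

1, 1, 1, 1, 2

Write f(y) = y^6 + 3y^4 + 4y^2 + 2.
Roots in Z/5Z: f(0) = 2; f(1) = 0 → root; f(2) = 0 → root; f(3) = 0 → root; f(4) = 0 → root.
Linear factors from roots: (y + 4), (y + 3), (y + 2), (y + 1).
Complete factorization: f(y) = (y + 1)·(y + 2)·(y + 3)·(y + 4)·(y^2 + 3).
Factor degrees with multiplicity: 1 + 1 + 1 + 1 + 2 = 6.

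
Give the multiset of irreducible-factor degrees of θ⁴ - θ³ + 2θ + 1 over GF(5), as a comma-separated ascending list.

Write g(θ) = θ⁴ - θ³ + 2θ + 1.
Roots in GF(5): g(0) = 1; g(1) = 3; g(2) = 3; g(3) = 1; g(4) = 1.
Complete factorization: g(θ) = (θ² - 2)·(θ² - θ + 2).
Factor degrees with multiplicity: 2 + 2 = 4.

2, 2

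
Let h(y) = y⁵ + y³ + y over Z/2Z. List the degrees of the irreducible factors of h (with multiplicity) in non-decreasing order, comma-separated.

1, 2, 2

Roots in Z/2Z: h(0) = 0 → root; h(1) = 1.
Linear factors from roots: (y).
Complete factorization: h(y) = (y)·(y² + y + 1)^2.
Factor degrees with multiplicity: 1 + 2 + 2 = 5.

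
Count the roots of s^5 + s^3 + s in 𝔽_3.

Write g(s) = s^5 + s^3 + s.
Evaluate at each of the 3 elements of 𝔽_3:
g(0) = 0 → root; g(1) = 0 → root; g(2) = 0 → root.
Roots: {0, 1, 2}.

3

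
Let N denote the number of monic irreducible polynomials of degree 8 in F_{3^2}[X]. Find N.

Gauss's count: N_{9}(8) = (1/8) Σ_{d|8} μ(8/d)·9^d.
Divisors of 8: 1, 2, 4, 8; μ(8/d) for each: 0, 0, -1, 1.
Σ = − 9^4 + 9^8 = 43040160.
N = 43040160/8 = 5380020.

5380020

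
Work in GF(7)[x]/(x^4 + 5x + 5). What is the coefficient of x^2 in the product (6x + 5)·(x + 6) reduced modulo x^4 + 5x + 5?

6

Multiply in GF(7)[x]: (6x + 5)·(x + 6) = 6x^2 + 6x + 2.
Reduced: 6x^2 + 6x + 2.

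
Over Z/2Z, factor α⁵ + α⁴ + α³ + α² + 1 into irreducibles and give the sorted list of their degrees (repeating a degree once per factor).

5

Write f(α) = α⁵ + α⁴ + α³ + α² + 1.
Roots in Z/2Z: f(0) = 1; f(1) = 1.
Complete factorization: f(α) = (α⁵ + α⁴ + α³ + α² + 1).
Factor degrees with multiplicity: 5 = 5.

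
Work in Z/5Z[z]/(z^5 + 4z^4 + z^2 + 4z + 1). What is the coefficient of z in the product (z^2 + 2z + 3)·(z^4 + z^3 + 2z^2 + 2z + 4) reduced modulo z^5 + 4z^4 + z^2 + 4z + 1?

Multiply in Z/5Z[z]: (z^2 + 2z + 3)·(z^4 + z^3 + 2z^2 + 2z + 4) = z^6 + 3z^5 + 2z^4 + 4z^3 + 4z^2 + 4z + 2.
Reduce using z^5 ≡ z^4 + 4z^2 + z + 4 (mod z^5 + 4z^4 + z^2 + 4z + 1).
Reduced: z^4 + 3z^3 + z^2 + 2z + 3.

2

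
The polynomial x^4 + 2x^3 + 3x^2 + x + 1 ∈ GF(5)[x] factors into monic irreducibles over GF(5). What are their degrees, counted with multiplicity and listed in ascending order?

4

Write g(x) = x^4 + 2x^3 + 3x^2 + x + 1.
Roots in GF(5): g(0) = 1; g(1) = 3; g(2) = 2; g(3) = 1; g(4) = 2.
Complete factorization: g(x) = (x^4 + 2x^3 + 3x^2 + x + 1).
Factor degrees with multiplicity: 4 = 4.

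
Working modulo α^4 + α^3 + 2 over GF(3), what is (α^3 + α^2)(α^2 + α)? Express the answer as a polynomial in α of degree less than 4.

α + 1

Multiply in GF(3)[α]: (α^3 + α^2)·(α^2 + α) = α^5 + 2α^4 + α^3.
Reduce using α^4 ≡ 2α^3 + 1 (mod α^4 + α^3 + 2).
Reduced: α + 1.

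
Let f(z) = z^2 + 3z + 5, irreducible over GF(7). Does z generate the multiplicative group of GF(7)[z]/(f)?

Yes

|GF(7^2)^×| = 7^2 − 1 = 48. Prime factorization: 48 = 2^4·3.
f is primitive ⇔ z has order 48 in GF(7)[z]/(f), i.e. z^(48/q) ≠ 1 for each prime q | 48.
z^(24) mod f = 6.
z^(16) mod f = 4.
None equal 1, so z has full order 48; f is primitive.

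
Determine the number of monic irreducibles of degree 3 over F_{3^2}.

Gauss's count: N_{9}(3) = (1/3) Σ_{d|3} μ(3/d)·9^d.
Divisors of 3: 1, 3; μ(3/d) for each: -1, 1.
Σ = − 9^1 + 9^3 = 720.
N = 720/3 = 240.

240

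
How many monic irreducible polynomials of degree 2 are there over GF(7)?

The number of monic irreducibles of degree 2 over GF(7) is (1/2)·Σ_{d∣2} μ(2/d) 7^d.
Divisors of 2: 1, 2; μ(2/d) for each: -1, 1.
Σ = − 7^1 + 7^2 = 42.
N = 42/2 = 21.

21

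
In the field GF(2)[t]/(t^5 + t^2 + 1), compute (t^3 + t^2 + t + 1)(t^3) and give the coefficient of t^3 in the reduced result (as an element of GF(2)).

Multiply in GF(2)[t]: (t^3 + t^2 + t + 1)·(t^3) = t^6 + t^5 + t^4 + t^3.
Reduce using t^5 ≡ t^2 + 1 (mod t^5 + t^2 + 1).
Reduced: t^4 + t^2 + t + 1.

0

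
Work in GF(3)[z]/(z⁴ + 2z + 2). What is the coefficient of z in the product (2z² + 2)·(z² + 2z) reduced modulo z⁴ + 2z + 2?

Multiply in GF(3)[z]: (2z² + 2)·(z² + 2z) = 2z⁴ + z³ + 2z² + z.
Reduce using z⁴ ≡ z + 1 (mod z⁴ + 2z + 2).
Reduced: z³ + 2z² + 2.

0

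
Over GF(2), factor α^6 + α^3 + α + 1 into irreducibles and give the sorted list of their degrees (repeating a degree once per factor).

1, 1, 1, 3

Write g(α) = α^6 + α^3 + α + 1.
Roots in GF(2): g(0) = 1; g(1) = 0 → root.
Linear factors from roots: (α + 1).
Complete factorization: g(α) = (α + 1)^3·(α^3 + α^2 + 1).
Factor degrees with multiplicity: 1 + 1 + 1 + 3 = 6.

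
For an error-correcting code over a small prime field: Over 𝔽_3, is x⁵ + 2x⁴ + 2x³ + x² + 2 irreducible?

Yes

Write g(x) = x⁵ + 2x⁴ + 2x³ + x² + 2.
Check for roots in 𝔽_3: g(0) = 2; g(1) = 2; g(2) = 2.
No roots, so no linear factors.
Monic irreducibles of degree 2 over GF(3): x² + 1, x² + x + 2, x² + 2x + 2.
None of them divide g (all give nonzero remainder).
No irreducible factor of degree ≤ 2 exists, so g is irreducible over GF(3).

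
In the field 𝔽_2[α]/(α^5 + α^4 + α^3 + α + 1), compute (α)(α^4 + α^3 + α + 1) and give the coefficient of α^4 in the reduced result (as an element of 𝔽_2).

Multiply in 𝔽_2[α]: (α)·(α^4 + α^3 + α + 1) = α^5 + α^4 + α^2 + α.
Reduce using α^5 ≡ α^4 + α^3 + α + 1 (mod α^5 + α^4 + α^3 + α + 1).
Reduced: α^3 + α^2 + 1.

0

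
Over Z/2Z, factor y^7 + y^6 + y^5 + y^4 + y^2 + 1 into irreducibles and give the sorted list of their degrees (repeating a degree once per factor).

Write f(y) = y^7 + y^6 + y^5 + y^4 + y^2 + 1.
Roots in Z/2Z: f(0) = 1; f(1) = 0 → root.
Linear factors from roots: (y + 1).
Complete factorization: f(y) = (y + 1)^2·(y^2 + y + 1)·(y^3 + y + 1).
Factor degrees with multiplicity: 1 + 1 + 2 + 3 = 7.

1, 1, 2, 3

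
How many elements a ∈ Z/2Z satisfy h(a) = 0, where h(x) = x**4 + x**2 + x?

1

Evaluate at each of the 2 elements of Z/2Z:
h(0) = 0 → root; h(1) = 1.
Roots: {0}.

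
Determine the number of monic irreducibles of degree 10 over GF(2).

x^(2^10) − x is the product of all monic irreducibles of degree dividing 10; Möbius inversion gives N = (1/10) Σ μ(10/d)·2^d.
Divisors of 10: 1, 2, 5, 10; μ(10/d) for each: 1, -1, -1, 1.
Σ = 2^1 − 2^2 − 2^5 + 2^10 = 990.
N = 990/10 = 99.

99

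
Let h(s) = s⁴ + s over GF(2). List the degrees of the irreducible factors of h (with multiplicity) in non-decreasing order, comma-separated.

1, 1, 2

Roots in GF(2): h(0) = 0 → root; h(1) = 0 → root.
Linear factors from roots: (s), (s + 1).
Complete factorization: h(s) = (s)·(s + 1)·(s² + s + 1).
Factor degrees with multiplicity: 1 + 1 + 2 = 4.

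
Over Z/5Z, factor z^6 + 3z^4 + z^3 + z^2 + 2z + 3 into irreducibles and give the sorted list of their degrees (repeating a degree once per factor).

Write h(z) = z^6 + 3z^4 + z^3 + z^2 + 2z + 3.
Roots in Z/5Z: h(0) = 3; h(1) = 1; h(2) = 1; h(3) = 2; h(4) = 0 → root.
Linear factors from roots: (z + 1).
Complete factorization: h(z) = (z + 1)^2·(z^2 + 2)·(z^2 + 3z + 4).
Factor degrees with multiplicity: 1 + 1 + 2 + 2 = 6.

1, 1, 2, 2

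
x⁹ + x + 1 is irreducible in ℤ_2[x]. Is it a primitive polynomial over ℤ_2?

No

Write f(x) = x⁹ + x + 1.
|GF(2^9)^×| = 2^9 − 1 = 511. Prime factorization: 511 = 7·73.
f is primitive ⇔ x has order 511 in GF(2)[x]/(f), i.e. x^(511/q) ≠ 1 for each prime q | 511.
x^(73) mod f = 1
x^(7) mod f = x⁷.
Since x^(73) = 1, the order of x divides 73 < 511; not primitive.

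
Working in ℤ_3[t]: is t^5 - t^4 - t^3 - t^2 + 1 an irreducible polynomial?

Write h(t) = t^5 - t^4 - t^3 - t^2 + 1.
Check for roots in ℤ_3: h(0) = 1; h(1) = 2; h(2) = 2.
No roots, so no linear factors.
Monic irreducibles of degree 2 over GF(3): t^2 + 1, t^2 + t - 1, t^2 - t - 1.
None of them divide h (all give nonzero remainder).
No irreducible factor of degree ≤ 2 exists, so h is irreducible over GF(3).

Yes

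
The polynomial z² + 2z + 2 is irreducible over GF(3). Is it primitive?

Yes

Write f(z) = z² + 2z + 2.
|GF(3^2)^×| = 3^2 − 1 = 8. Prime factorization: 8 = 2^3.
f is primitive ⇔ z has order 8 in GF(3)[z]/(f), i.e. z^(8/q) ≠ 1 for each prime q | 8.
z^(4) mod f = 2.
None equal 1, so z has full order 8; f is primitive.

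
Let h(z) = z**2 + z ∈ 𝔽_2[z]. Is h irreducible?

Check for roots in 𝔽_2: h(0) = 0 → root; h(1) = 0 → root.
h(0) = 0, so (z) divides h(z); h is reducible.

No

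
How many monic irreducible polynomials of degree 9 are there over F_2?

The number of monic irreducibles of degree 9 over GF(2) is (1/9)·Σ_{d∣9} μ(9/d) 2^d.
Divisors of 9: 1, 3, 9; μ(9/d) for each: 0, -1, 1.
Σ = − 2^3 + 2^9 = 504.
N = 504/9 = 56.

56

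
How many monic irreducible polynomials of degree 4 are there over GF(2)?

Gauss's count: N_{2}(4) = (1/4) Σ_{d|4} μ(4/d)·2^d.
Divisors of 4: 1, 2, 4; μ(4/d) for each: 0, -1, 1.
Σ = − 2^2 + 2^4 = 12.
N = 12/4 = 3.

3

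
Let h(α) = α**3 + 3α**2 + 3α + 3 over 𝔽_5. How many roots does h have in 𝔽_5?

Evaluate at each of the 5 elements of 𝔽_5:
h(0) = 3; h(1) = 0 → root; h(2) = 4; h(3) = 1; h(4) = 2.
Roots: {1}.

1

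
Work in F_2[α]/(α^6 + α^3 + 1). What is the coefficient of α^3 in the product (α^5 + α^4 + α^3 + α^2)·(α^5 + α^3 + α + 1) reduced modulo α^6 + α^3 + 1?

Multiply in F_2[α]: (α^5 + α^4 + α^3 + α^2)·(α^5 + α^3 + α + 1) = α^10 + α^9 + α^5 + α^2.
Reduce using α^6 ≡ α^3 + 1 (mod α^6 + α^3 + 1).
Reduced: α^5 + α^2 + α + 1.

0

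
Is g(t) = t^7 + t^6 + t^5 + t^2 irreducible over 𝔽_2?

No

Check for roots in 𝔽_2: g(0) = 0 → root; g(1) = 0 → root.
g(0) = 0, so (t) divides g(t); g is reducible.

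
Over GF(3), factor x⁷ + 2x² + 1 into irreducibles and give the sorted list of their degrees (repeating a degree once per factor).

7

Write g(x) = x⁷ + 2x² + 1.
Roots in GF(3): g(0) = 1; g(1) = 1; g(2) = 2.
Complete factorization: g(x) = (x⁷ + 2x² + 1).
Factor degrees with multiplicity: 7 = 7.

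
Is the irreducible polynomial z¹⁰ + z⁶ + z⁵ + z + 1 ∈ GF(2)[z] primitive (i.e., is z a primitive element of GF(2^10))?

Write f(z) = z¹⁰ + z⁶ + z⁵ + z + 1.
|GF(2^10)^×| = 2^10 − 1 = 1023. Prime factorization: 1023 = 3·11·31.
f is primitive ⇔ z has order 1023 in GF(2)[z]/(f), i.e. z^(1023/q) ≠ 1 for each prime q | 1023.
z^(341) mod f = 1
z^(93) mod f = z⁶ + z⁵ + z³ + z.
z^(33) mod f = z⁹ + z⁸ + z⁶ + z⁴ + z³ + 1.
Since z^(341) = 1, the order of z divides 341 < 1023; not primitive.

No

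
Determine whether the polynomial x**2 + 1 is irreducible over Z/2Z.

Write g(x) = x**2 + 1.
Check for roots in Z/2Z: g(0) = 1; g(1) = 0 → root.
g(1) = 0, so (x − 1) divides g(x); g is reducible.

No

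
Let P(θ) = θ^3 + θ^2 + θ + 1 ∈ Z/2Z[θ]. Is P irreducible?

No

Check for roots in Z/2Z: P(0) = 1; P(1) = 0 → root.
P(1) = 0, so (θ − 1) divides P(θ); P is reducible.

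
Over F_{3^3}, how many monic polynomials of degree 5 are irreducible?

2869776

By the necklace-counting formula, N_27(5) = (1/5) Σ_{d|5} μ(5/d)·27^d.
Divisors of 5: 1, 5; μ(5/d) for each: -1, 1.
Σ = − 27^1 + 27^5 = 14348880.
N = 14348880/5 = 2869776.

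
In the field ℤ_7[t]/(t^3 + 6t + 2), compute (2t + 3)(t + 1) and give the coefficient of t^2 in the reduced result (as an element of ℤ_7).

Multiply in ℤ_7[t]: (2t + 3)·(t + 1) = 2t^2 + 5t + 3.
Reduced: 2t^2 + 5t + 3.

2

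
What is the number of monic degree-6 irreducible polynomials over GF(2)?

9

The number of monic irreducibles of degree 6 over GF(2) is (1/6)·Σ_{d∣6} μ(6/d) 2^d.
Divisors of 6: 1, 2, 3, 6; μ(6/d) for each: 1, -1, -1, 1.
Σ = 2^1 − 2^2 − 2^3 + 2^6 = 54.
N = 54/6 = 9.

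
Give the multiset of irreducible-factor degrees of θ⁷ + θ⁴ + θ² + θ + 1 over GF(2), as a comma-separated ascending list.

Write g(θ) = θ⁷ + θ⁴ + θ² + θ + 1.
Roots in GF(2): g(0) = 1; g(1) = 1.
Complete factorization: g(θ) = (θ² + θ + 1)^2·(θ³ + θ + 1).
Factor degrees with multiplicity: 2 + 2 + 3 = 7.

2, 2, 3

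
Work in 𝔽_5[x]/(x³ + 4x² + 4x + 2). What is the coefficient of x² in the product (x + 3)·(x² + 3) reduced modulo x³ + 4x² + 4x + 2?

4

Multiply in 𝔽_5[x]: (x + 3)·(x² + 3) = x³ + 3x² + 3x + 4.
Reduce using x³ ≡ x² + x + 3 (mod x³ + 4x² + 4x + 2).
Reduced: 4x² + 4x + 2.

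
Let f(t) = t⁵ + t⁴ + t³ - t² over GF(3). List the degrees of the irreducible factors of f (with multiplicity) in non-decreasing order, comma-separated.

Roots in GF(3): f(0) = 0 → root; f(1) = 2; f(2) = 1.
Linear factors from roots: (t).
Complete factorization: f(t) = (t)^2·(t³ + t² + t - 1).
Factor degrees with multiplicity: 1 + 1 + 3 = 5.

1, 1, 3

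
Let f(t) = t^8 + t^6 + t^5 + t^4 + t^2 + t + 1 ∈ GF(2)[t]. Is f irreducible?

Check for roots in GF(2): f(0) = 1; f(1) = 1.
No roots, so no linear factors.
Monic irreducibles of degree 2 over GF(2): t^2 + t + 1.
None of them divide f (all give nonzero remainder).
Monic irreducibles of degree 3 over GF(2): t^3 + t + 1, t^3 + t^2 + 1.
None of them divide f (all give nonzero remainder).
Monic irreducibles of degree 4 over GF(2): t^4 + t + 1, t^4 + t^3 + 1, t^4 + t^3 + t^2 + t + 1.
None of them divide f (all give nonzero remainder).
No irreducible factor of degree ≤ 4 exists, so f is irreducible over GF(2).

Yes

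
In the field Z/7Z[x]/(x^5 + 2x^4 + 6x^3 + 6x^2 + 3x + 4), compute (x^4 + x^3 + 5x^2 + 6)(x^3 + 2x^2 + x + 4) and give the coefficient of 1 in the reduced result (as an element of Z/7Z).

Multiply in Z/7Z[x]: (x^4 + x^3 + 5x^2 + 6)·(x^3 + 2x^2 + x + 4) = x^7 + 3x^6 + x^5 + x^4 + x^3 + 4x^2 + 6x + 3.
Reduce using x^5 ≡ 5x^4 + x^3 + x^2 + 4x + 3 (mod x^5 + 2x^4 + 6x^3 + 6x^2 + 3x + 4).
Reduced: 3x^4 + 6x^3 + 4x^2 + 2x + 3.

3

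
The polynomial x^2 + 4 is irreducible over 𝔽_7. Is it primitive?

Write f(x) = x^2 + 4.
|GF(7^2)^×| = 7^2 − 1 = 48. Prime factorization: 48 = 2^4·3.
f is primitive ⇔ x has order 48 in GF(7)[x]/(f), i.e. x^(48/q) ≠ 1 for each prime q | 48.
x^(24) mod f = 1
x^(16) mod f = 2.
Since x^(24) = 1, the order of x divides 24 < 48; not primitive.

No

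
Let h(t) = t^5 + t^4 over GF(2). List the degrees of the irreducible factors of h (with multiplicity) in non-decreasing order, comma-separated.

1, 1, 1, 1, 1

Roots in GF(2): h(0) = 0 → root; h(1) = 0 → root.
Linear factors from roots: (t), (t + 1).
Complete factorization: h(t) = (t + 1)·(t)^4.
Factor degrees with multiplicity: 1 + 1 + 1 + 1 + 1 = 5.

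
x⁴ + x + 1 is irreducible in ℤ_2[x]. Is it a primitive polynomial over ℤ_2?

Write f(x) = x⁴ + x + 1.
|GF(2^4)^×| = 2^4 − 1 = 15. Prime factorization: 15 = 3·5.
f is primitive ⇔ x has order 15 in GF(2)[x]/(f), i.e. x^(15/q) ≠ 1 for each prime q | 15.
x^(5) mod f = x² + x.
x^(3) mod f = x³.
None equal 1, so x has full order 15; f is primitive.

Yes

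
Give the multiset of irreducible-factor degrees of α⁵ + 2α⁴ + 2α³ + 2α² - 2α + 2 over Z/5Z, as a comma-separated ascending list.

Write g(α) = α⁵ + 2α⁴ + 2α³ + 2α² - 2α + 2.
Roots in Z/5Z: g(0) = 2; g(1) = 2; g(2) = 1; g(3) = 3; g(4) = 0 → root.
Linear factors from roots: (α + 1).
Complete factorization: g(α) = (α + 1)·(α² - 2α - 2)·(α² - 2α - 1).
Factor degrees with multiplicity: 1 + 2 + 2 = 5.

1, 2, 2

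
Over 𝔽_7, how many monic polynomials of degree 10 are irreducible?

28245840

x^(7^10) − x is the product of all monic irreducibles of degree dividing 10; Möbius inversion gives N = (1/10) Σ μ(10/d)·7^d.
Divisors of 10: 1, 2, 5, 10; μ(10/d) for each: 1, -1, -1, 1.
Σ = 7^1 − 7^2 − 7^5 + 7^10 = 282458400.
N = 282458400/10 = 28245840.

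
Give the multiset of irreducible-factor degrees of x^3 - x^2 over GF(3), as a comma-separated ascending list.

Write g(x) = x^3 - x^2.
Roots in GF(3): g(0) = 0 → root; g(1) = 0 → root; g(2) = 1.
Linear factors from roots: (x), (x - 1).
Complete factorization: g(x) = (x - 1)·(x)^2.
Factor degrees with multiplicity: 1 + 1 + 1 = 3.

1, 1, 1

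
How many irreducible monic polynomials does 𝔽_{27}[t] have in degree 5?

2869776

By the necklace-counting formula, N_27(5) = (1/5) Σ_{d|5} μ(5/d)·27^d.
Divisors of 5: 1, 5; μ(5/d) for each: -1, 1.
Σ = − 27^1 + 27^5 = 14348880.
N = 14348880/5 = 2869776.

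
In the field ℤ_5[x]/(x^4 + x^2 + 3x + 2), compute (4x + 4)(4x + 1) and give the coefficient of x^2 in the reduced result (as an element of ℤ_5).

Multiply in ℤ_5[x]: (4x + 4)·(4x + 1) = x^2 + 4.
Reduced: x^2 + 4.

1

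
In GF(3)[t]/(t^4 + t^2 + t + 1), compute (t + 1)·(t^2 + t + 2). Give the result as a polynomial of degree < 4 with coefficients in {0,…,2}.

Multiply in GF(3)[t]: (t + 1)·(t^2 + t + 2) = t^3 + 2t^2 + 2.
Reduced: t^3 + 2t^2 + 2.

t^3 + 2t^2 + 2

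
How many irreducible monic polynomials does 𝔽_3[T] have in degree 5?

48

By the necklace-counting formula, N_3(5) = (1/5) Σ_{d|5} μ(5/d)·3^d.
Divisors of 5: 1, 5; μ(5/d) for each: -1, 1.
Σ = − 3^1 + 3^5 = 240.
N = 240/5 = 48.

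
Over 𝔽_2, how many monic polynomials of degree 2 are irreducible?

Gauss's count: N_{2}(2) = (1/2) Σ_{d|2} μ(2/d)·2^d.
Divisors of 2: 1, 2; μ(2/d) for each: -1, 1.
Σ = − 2^1 + 2^2 = 2.
N = 2/2 = 1.

1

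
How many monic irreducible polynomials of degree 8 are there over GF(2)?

30

Gauss's count: N_{2}(8) = (1/8) Σ_{d|8} μ(8/d)·2^d.
Divisors of 8: 1, 2, 4, 8; μ(8/d) for each: 0, 0, -1, 1.
Σ = − 2^4 + 2^8 = 240.
N = 240/8 = 30.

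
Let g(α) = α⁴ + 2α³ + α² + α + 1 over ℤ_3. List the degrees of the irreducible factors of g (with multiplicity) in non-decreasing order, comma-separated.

Roots in ℤ_3: g(0) = 1; g(1) = 0 → root; g(2) = 0 → root.
Linear factors from roots: (α + 2), (α + 1).
Complete factorization: g(α) = (α + 1)·(α + 2)·(α² + 2α + 2).
Factor degrees with multiplicity: 1 + 1 + 2 = 4.

1, 1, 2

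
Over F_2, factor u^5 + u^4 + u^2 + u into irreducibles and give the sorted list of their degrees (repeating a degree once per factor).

1, 1, 1, 2

Write g(u) = u^5 + u^4 + u^2 + u.
Roots in F_2: g(0) = 0 → root; g(1) = 0 → root.
Linear factors from roots: (u), (u + 1).
Complete factorization: g(u) = (u)·(u + 1)^2·(u^2 + u + 1).
Factor degrees with multiplicity: 1 + 1 + 1 + 2 = 5.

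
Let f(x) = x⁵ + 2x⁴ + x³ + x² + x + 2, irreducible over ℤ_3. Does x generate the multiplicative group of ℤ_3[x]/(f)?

|GF(3^5)^×| = 3^5 − 1 = 242. Prime factorization: 242 = 2·11^2.
f is primitive ⇔ x has order 242 in GF(3)[x]/(f), i.e. x^(242/q) ≠ 1 for each prime q | 242.
x^(121) mod f = 1
x^(22) mod f = x⁴ + 2x² + 2x + 1.
Since x^(121) = 1, the order of x divides 121 < 242; not primitive.

No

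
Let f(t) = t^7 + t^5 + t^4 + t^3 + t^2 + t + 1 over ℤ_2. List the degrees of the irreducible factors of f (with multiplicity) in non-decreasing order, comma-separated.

7

Roots in ℤ_2: f(0) = 1; f(1) = 1.
Complete factorization: f(t) = (t^7 + t^5 + t^4 + t^3 + t^2 + t + 1).
Factor degrees with multiplicity: 7 = 7.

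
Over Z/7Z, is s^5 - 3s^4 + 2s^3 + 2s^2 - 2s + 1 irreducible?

Yes

Write g(s) = s^5 - 3s^4 + 2s^3 + 2s^2 - 2s + 1.
Check for roots in Z/7Z: g(0) = 1; g(1) = 1; g(2) = 5; g(3) = 4; g(4) = 3; g(5) = 1; g(6) = 6.
No roots, so no linear factors.
Degree-2 irreducible divisors: test the 21 monic irreducibles of degree 2 over GF(7).
None of them divide g (all give nonzero remainder).
No irreducible factor of degree ≤ 2 exists, so g is irreducible over GF(7).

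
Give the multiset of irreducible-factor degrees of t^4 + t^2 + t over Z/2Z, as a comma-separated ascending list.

Write g(t) = t^4 + t^2 + t.
Roots in Z/2Z: g(0) = 0 → root; g(1) = 1.
Linear factors from roots: (t).
Complete factorization: g(t) = (t)·(t^3 + t + 1).
Factor degrees with multiplicity: 1 + 3 = 4.

1, 3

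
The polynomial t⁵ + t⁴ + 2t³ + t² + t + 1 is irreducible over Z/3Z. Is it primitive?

Write f(t) = t⁵ + t⁴ + 2t³ + t² + t + 1.
|GF(3^5)^×| = 3^5 − 1 = 242. Prime factorization: 242 = 2·11^2.
f is primitive ⇔ t has order 242 in GF(3)[t]/(f), i.e. t^(242/q) ≠ 1 for each prime q | 242.
t^(121) mod f = 2.
t^(22) mod f = t⁴ + t² + t.
None equal 1, so t has full order 242; f is primitive.

Yes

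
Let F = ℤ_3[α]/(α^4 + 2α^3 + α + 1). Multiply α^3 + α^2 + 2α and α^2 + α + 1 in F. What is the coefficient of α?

1

Multiply in ℤ_3[α]: (α^3 + α^2 + 2α)·(α^2 + α + 1) = α^5 + 2α^4 + α^3 + 2α.
Reduce using α^4 ≡ α^3 + 2α + 2 (mod α^4 + 2α^3 + α + 1).
Reduced: α^3 + 2α^2 + α.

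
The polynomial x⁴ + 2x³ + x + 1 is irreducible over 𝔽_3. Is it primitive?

Write f(x) = x⁴ + 2x³ + x + 1.
|GF(3^4)^×| = 3^4 − 1 = 80. Prime factorization: 80 = 2^4·5.
f is primitive ⇔ x has order 80 in GF(3)[x]/(f), i.e. x^(80/q) ≠ 1 for each prime q | 80.
x^(40) mod f = 1
x^(16) mod f = 2x² + 2x + 1.
Since x^(40) = 1, the order of x divides 40 < 80; not primitive.

No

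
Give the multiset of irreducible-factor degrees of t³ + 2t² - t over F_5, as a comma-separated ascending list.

Write h(t) = t³ + 2t² - t.
Roots in F_5: h(0) = 0 → root; h(1) = 2; h(2) = 4; h(3) = 2; h(4) = 2.
Linear factors from roots: (t).
Complete factorization: h(t) = (t)·(t² + 2t - 1).
Factor degrees with multiplicity: 1 + 2 = 3.

1, 2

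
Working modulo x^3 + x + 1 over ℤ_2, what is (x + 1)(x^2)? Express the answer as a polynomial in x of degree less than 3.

x^2 + x + 1

Multiply in ℤ_2[x]: (x + 1)·(x^2) = x^3 + x^2.
Reduce using x^3 ≡ x + 1 (mod x^3 + x + 1).
Reduced: x^2 + x + 1.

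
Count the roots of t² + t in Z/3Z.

Write P(t) = t² + t.
Evaluate at each of the 3 elements of Z/3Z:
P(0) = 0 → root; P(1) = 2; P(2) = 0 → root.
Roots: {0, 2}.

2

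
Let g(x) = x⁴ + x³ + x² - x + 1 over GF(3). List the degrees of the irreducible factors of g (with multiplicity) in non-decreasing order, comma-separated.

Roots in GF(3): g(0) = 1; g(1) = 0 → root; g(2) = 0 → root.
Linear factors from roots: (x - 1), (x + 1).
Complete factorization: g(x) = (x + 1)·(x - 1)·(x² + x - 1).
Factor degrees with multiplicity: 1 + 1 + 2 = 4.

1, 1, 2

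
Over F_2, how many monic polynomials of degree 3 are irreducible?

By the necklace-counting formula, N_2(3) = (1/3) Σ_{d|3} μ(3/d)·2^d.
Divisors of 3: 1, 3; μ(3/d) for each: -1, 1.
Σ = − 2^1 + 2^3 = 6.
N = 6/3 = 2.

2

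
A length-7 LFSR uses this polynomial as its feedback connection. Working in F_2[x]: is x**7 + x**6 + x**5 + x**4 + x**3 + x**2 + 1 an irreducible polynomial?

Write P(x) = x**7 + x**6 + x**5 + x**4 + x**3 + x**2 + 1.
Check for roots in F_2: P(0) = 1; P(1) = 1.
No roots, so no linear factors.
Monic irreducibles of degree 2 over GF(2): x**2 + x + 1.
None of them divide P (all give nonzero remainder).
Monic irreducibles of degree 3 over GF(2): x**3 + x + 1, x**3 + x**2 + 1.
None of them divide P (all give nonzero remainder).
No irreducible factor of degree ≤ 3 exists, so P is irreducible over GF(2).

Yes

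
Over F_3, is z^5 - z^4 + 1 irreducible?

Write f(z) = z^5 - z^4 + 1.
Check for roots in F_3: f(0) = 1; f(1) = 1; f(2) = 2.
No roots, so no linear factors.
Monic irreducibles of degree 2 over GF(3): z^2 + 1, z^2 + z - 1, z^2 - z - 1.
None of them divide f (all give nonzero remainder).
No irreducible factor of degree ≤ 2 exists, so f is irreducible over GF(3).

Yes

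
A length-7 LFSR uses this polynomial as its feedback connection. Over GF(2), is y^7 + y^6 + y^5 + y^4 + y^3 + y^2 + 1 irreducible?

Yes

Write f(y) = y^7 + y^6 + y^5 + y^4 + y^3 + y^2 + 1.
Check for roots in GF(2): f(0) = 1; f(1) = 1.
No roots, so no linear factors.
Monic irreducibles of degree 2 over GF(2): y^2 + y + 1.
None of them divide f (all give nonzero remainder).
Monic irreducibles of degree 3 over GF(2): y^3 + y + 1, y^3 + y^2 + 1.
None of them divide f (all give nonzero remainder).
No irreducible factor of degree ≤ 3 exists, so f is irreducible over GF(2).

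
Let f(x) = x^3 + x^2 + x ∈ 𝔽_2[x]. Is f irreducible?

Check for roots in 𝔽_2: f(0) = 0 → root; f(1) = 1.
f(0) = 0, so (x) divides f(x); f is reducible.

No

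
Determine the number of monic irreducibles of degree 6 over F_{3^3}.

x^(27^6) − x is the product of all monic irreducibles of degree dividing 6; Möbius inversion gives N = (1/6) Σ μ(6/d)·27^d.
Divisors of 6: 1, 2, 3, 6; μ(6/d) for each: 1, -1, -1, 1.
Σ = 27^1 − 27^2 − 27^3 + 27^6 = 387400104.
N = 387400104/6 = 64566684.

64566684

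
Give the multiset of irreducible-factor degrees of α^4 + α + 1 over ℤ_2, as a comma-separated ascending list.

4

Write f(α) = α^4 + α + 1.
Roots in ℤ_2: f(0) = 1; f(1) = 1.
Complete factorization: f(α) = (α^4 + α + 1).
Factor degrees with multiplicity: 4 = 4.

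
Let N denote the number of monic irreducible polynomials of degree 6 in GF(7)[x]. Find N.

19544

Gauss's count: N_{7}(6) = (1/6) Σ_{d|6} μ(6/d)·7^d.
Divisors of 6: 1, 2, 3, 6; μ(6/d) for each: 1, -1, -1, 1.
Σ = 7^1 − 7^2 − 7^3 + 7^6 = 117264.
N = 117264/6 = 19544.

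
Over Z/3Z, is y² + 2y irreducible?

Write g(y) = y² + 2y.
Check for roots in Z/3Z: g(0) = 0 → root; g(1) = 0 → root; g(2) = 2.
g(0) = 0, so (y) divides g(y); g is reducible.

No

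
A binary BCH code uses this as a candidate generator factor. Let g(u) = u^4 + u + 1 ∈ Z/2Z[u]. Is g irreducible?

Check for roots in Z/2Z: g(0) = 1; g(1) = 1.
No roots, so no linear factors.
Monic irreducibles of degree 2 over GF(2): u^2 + u + 1.
None of them divide g (all give nonzero remainder).
No irreducible factor of degree ≤ 2 exists, so g is irreducible over GF(2).

Yes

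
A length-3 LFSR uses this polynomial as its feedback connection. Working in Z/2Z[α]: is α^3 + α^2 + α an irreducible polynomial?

Write P(α) = α^3 + α^2 + α.
Check for roots in Z/2Z: P(0) = 0 → root; P(1) = 1.
P(0) = 0, so (α) divides P(α); P is reducible.

No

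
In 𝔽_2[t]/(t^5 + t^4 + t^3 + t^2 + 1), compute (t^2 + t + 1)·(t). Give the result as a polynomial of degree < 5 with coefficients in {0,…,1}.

t^3 + t^2 + t

Multiply in 𝔽_2[t]: (t^2 + t + 1)·(t) = t^3 + t^2 + t.
Reduced: t^3 + t^2 + t.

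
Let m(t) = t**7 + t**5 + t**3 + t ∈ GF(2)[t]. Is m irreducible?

No

Check for roots in GF(2): m(0) = 0 → root; m(1) = 0 → root.
m(0) = 0, so (t) divides m(t); m is reducible.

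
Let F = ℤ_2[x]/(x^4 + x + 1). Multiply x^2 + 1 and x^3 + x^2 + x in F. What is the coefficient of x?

Multiply in ℤ_2[x]: (x^2 + 1)·(x^3 + x^2 + x) = x^5 + x^4 + x^2 + x.
Reduce using x^4 ≡ x + 1 (mod x^4 + x + 1).
Reduced: x + 1.

1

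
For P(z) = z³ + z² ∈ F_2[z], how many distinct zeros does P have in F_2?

2

Evaluate at each of the 2 elements of F_2:
P(0) = 0 → root; P(1) = 0 → root.
Roots: {0, 1}.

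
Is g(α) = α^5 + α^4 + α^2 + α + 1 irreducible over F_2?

Check for roots in F_2: g(0) = 1; g(1) = 1.
No roots, so no linear factors.
Monic irreducibles of degree 2 over GF(2): α^2 + α + 1.
None of them divide g (all give nonzero remainder).
No irreducible factor of degree ≤ 2 exists, so g is irreducible over GF(2).

Yes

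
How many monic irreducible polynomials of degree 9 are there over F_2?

56

The number of monic irreducibles of degree 9 over GF(2) is (1/9)·Σ_{d∣9} μ(9/d) 2^d.
Divisors of 9: 1, 3, 9; μ(9/d) for each: 0, -1, 1.
Σ = − 2^3 + 2^9 = 504.
N = 504/9 = 56.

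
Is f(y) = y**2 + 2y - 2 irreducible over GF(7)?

Check for roots in GF(7): f(0) = 5; f(1) = 1; f(2) = 6; f(3) = 6; f(4) = 1; f(5) = 5; f(6) = 4.
No roots. A degree-2 polynomial over a field with no linear factor is irreducible.

Yes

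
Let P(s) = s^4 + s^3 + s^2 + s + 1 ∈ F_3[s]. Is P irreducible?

Check for roots in F_3: P(0) = 1; P(1) = 2; P(2) = 1.
No roots, so no linear factors.
Monic irreducibles of degree 2 over GF(3): s^2 + 1, s^2 + s + 2, s^2 + 2s + 2.
None of them divide P (all give nonzero remainder).
No irreducible factor of degree ≤ 2 exists, so P is irreducible over GF(3).

Yes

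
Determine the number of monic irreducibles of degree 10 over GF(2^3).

x^(8^10) − x is the product of all monic irreducibles of degree dividing 10; Möbius inversion gives N = (1/10) Σ μ(10/d)·8^d.
Divisors of 10: 1, 2, 5, 10; μ(10/d) for each: 1, -1, -1, 1.
Σ = 8^1 − 8^2 − 8^5 + 8^10 = 1073709000.
N = 1073709000/10 = 107370900.

107370900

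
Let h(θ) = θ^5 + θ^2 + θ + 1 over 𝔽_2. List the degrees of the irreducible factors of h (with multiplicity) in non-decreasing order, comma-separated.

Roots in 𝔽_2: h(0) = 1; h(1) = 0 → root.
Linear factors from roots: (θ + 1).
Complete factorization: h(θ) = (θ + 1)^2·(θ^3 + θ + 1).
Factor degrees with multiplicity: 1 + 1 + 3 = 5.

1, 1, 3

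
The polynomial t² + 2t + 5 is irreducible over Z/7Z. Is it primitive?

Yes

Write f(t) = t² + 2t + 5.
|GF(7^2)^×| = 7^2 − 1 = 48. Prime factorization: 48 = 2^4·3.
f is primitive ⇔ t has order 48 in GF(7)[t]/(f), i.e. t^(48/q) ≠ 1 for each prime q | 48.
t^(24) mod f = 6.
t^(16) mod f = 4.
None equal 1, so t has full order 48; f is primitive.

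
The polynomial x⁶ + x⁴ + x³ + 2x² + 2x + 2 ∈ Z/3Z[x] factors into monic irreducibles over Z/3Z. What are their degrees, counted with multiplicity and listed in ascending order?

1, 1, 1, 3

Write f(x) = x⁶ + x⁴ + x³ + 2x² + 2x + 2.
Roots in Z/3Z: f(0) = 2; f(1) = 0 → root; f(2) = 0 → root.
Linear factors from roots: (x + 2), (x + 1).
Complete factorization: f(x) = (x + 2)·(x + 1)^2·(x³ + 2x² + 1).
Factor degrees with multiplicity: 1 + 1 + 1 + 3 = 6.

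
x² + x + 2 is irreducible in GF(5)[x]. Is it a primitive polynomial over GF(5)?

Yes

Write f(x) = x² + x + 2.
|GF(5^2)^×| = 5^2 − 1 = 24. Prime factorization: 24 = 2^3·3.
f is primitive ⇔ x has order 24 in GF(5)[x]/(f), i.e. x^(24/q) ≠ 1 for each prime q | 24.
x^(12) mod f = 4.
x^(8) mod f = 3x + 1.
None equal 1, so x has full order 24; f is primitive.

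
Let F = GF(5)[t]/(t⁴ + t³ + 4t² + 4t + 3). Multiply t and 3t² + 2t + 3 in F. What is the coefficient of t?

Multiply in GF(5)[t]: (t)·(3t² + 2t + 3) = 3t³ + 2t² + 3t.
Reduced: 3t³ + 2t² + 3t.

3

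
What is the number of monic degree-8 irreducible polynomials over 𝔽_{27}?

x^(27^8) − x is the product of all monic irreducibles of degree dividing 8; Möbius inversion gives N = (1/8) Σ μ(8/d)·27^d.
Divisors of 8: 1, 2, 4, 8; μ(8/d) for each: 0, 0, -1, 1.
Σ = − 27^4 + 27^8 = 282429005040.
N = 282429005040/8 = 35303625630.

35303625630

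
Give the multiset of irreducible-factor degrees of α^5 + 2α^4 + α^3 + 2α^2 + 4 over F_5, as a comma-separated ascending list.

1, 1, 3

Write f(α) = α^5 + 2α^4 + α^3 + 2α^2 + 4.
Roots in F_5: f(0) = 4; f(1) = 0 → root; f(2) = 4; f(3) = 4; f(4) = 1.
Linear factors from roots: (α + 4).
Complete factorization: f(α) = (α + 4)^2·(α^3 + 4α^2 + 3α + 4).
Factor degrees with multiplicity: 1 + 1 + 3 = 5.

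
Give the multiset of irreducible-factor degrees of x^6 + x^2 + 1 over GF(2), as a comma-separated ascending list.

3, 3

Write g(x) = x^6 + x^2 + 1.
Roots in GF(2): g(0) = 1; g(1) = 1.
Complete factorization: g(x) = (x^3 + x + 1)^2.
Factor degrees with multiplicity: 3 + 3 = 6.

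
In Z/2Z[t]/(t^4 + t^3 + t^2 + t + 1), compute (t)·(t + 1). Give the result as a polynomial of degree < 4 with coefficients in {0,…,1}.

t^2 + t

Multiply in Z/2Z[t]: (t)·(t + 1) = t^2 + t.
Reduced: t^2 + t.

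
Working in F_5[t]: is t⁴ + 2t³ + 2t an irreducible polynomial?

Write h(t) = t⁴ + 2t³ + 2t.
Check for roots in F_5: h(0) = 0 → root; h(1) = 0 → root; h(2) = 1; h(3) = 1; h(4) = 2.
h(0) = 0, so (t) divides h(t); h is reducible.

No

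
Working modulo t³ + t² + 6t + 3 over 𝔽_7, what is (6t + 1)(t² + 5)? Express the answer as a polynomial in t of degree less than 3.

Multiply in 𝔽_7[t]: (6t + 1)·(t² + 5) = 6t³ + t² + 2t + 5.
Reduce using t³ ≡ 6t² + t + 4 (mod t³ + t² + 6t + 3).
Reduced: 2t² + t + 1.

2t^2 + t + 1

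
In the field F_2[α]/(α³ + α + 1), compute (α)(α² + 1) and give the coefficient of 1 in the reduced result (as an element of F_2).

1

Multiply in F_2[α]: (α)·(α² + 1) = α³ + α.
Reduce using α³ ≡ α + 1 (mod α³ + α + 1).
Reduced: 1.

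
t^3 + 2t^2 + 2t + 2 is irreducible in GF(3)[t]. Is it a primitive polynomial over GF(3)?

No

Write f(t) = t^3 + 2t^2 + 2t + 2.
|GF(3^3)^×| = 3^3 − 1 = 26. Prime factorization: 26 = 2·13.
f is primitive ⇔ t has order 26 in GF(3)[t]/(f), i.e. t^(26/q) ≠ 1 for each prime q | 26.
t^(13) mod f = 1
t^(2) mod f = t^2.
Since t^(13) = 1, the order of t divides 13 < 26; not primitive.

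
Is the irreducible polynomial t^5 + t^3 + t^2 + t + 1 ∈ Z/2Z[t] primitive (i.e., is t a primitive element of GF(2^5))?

Yes

Write f(t) = t^5 + t^3 + t^2 + t + 1.
|GF(2^5)^×| = 2^5 − 1 = 31. Prime factorization: 31 = 31.
f is primitive ⇔ t has order 31 in GF(2)[t]/(f), i.e. t^(31/q) ≠ 1 for each prime q | 31.
t^(1) mod f = t.
None equal 1, so t has full order 31; f is primitive.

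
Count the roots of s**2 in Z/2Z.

1

Write f(s) = s**2.
Evaluate at each of the 2 elements of Z/2Z:
f(0) = 0 → root; f(1) = 1.
Roots: {0}.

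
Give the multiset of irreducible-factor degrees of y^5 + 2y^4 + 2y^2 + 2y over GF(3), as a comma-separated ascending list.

1, 2, 2

Write h(y) = y^5 + 2y^4 + 2y^2 + 2y.
Roots in GF(3): h(0) = 0 → root; h(1) = 1; h(2) = 1.
Linear factors from roots: (y).
Complete factorization: h(y) = (y)·(y^2 + 1)·(y^2 + 2y + 2).
Factor degrees with multiplicity: 1 + 2 + 2 = 5.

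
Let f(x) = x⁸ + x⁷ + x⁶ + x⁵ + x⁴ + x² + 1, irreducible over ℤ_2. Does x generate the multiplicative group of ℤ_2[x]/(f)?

Yes

|GF(2^8)^×| = 2^8 − 1 = 255. Prime factorization: 255 = 3·5·17.
f is primitive ⇔ x has order 255 in GF(2)[x]/(f), i.e. x^(255/q) ≠ 1 for each prime q | 255.
x^(85) mod f = x⁶ + x⁴ + x³ + x² + 1.
x^(51) mod f = x⁶ + x⁵ + x⁴ + x³ + x.
x^(15) mod f = x⁴ + x².
None equal 1, so x has full order 255; f is primitive.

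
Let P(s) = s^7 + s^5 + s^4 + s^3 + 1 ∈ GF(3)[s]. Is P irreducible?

Check for roots in GF(3): P(0) = 1; P(1) = 2; P(2) = 2.
No roots, so no linear factors.
Monic irreducibles of degree 2 over GF(3): s^2 + 1, s^2 + s - 1, s^2 - s - 1.
None of them divide P (all give nonzero remainder).
Degree-3 irreducible divisors: test the 8 monic irreducibles of degree 3 over GF(3).
None of them divide P (all give nonzero remainder).
No irreducible factor of degree ≤ 3 exists, so P is irreducible over GF(3).

Yes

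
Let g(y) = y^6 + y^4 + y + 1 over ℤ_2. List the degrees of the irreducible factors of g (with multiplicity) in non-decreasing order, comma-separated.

1, 2, 3

Roots in ℤ_2: g(0) = 1; g(1) = 0 → root.
Linear factors from roots: (y + 1).
Complete factorization: g(y) = (y + 1)·(y^2 + y + 1)·(y^3 + y + 1).
Factor degrees with multiplicity: 1 + 2 + 3 = 6.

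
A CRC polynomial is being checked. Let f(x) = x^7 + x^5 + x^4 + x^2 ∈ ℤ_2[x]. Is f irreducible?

No

Check for roots in ℤ_2: f(0) = 0 → root; f(1) = 0 → root.
f(0) = 0, so (x) divides f(x); f is reducible.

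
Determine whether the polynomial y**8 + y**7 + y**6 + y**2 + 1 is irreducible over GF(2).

Write f(y) = y**8 + y**7 + y**6 + y**2 + 1.
Check for roots in GF(2): f(0) = 1; f(1) = 1.
No roots, so no linear factors.
Monic irreducibles of degree 2 over GF(2): y**2 + y + 1.
None of them divide f (all give nonzero remainder).
Monic irreducibles of degree 3 over GF(2): y**3 + y + 1, y**3 + y**2 + 1.
y**3 + y**2 + 1 divides f: f(y) = (y**3 + y**2 + 1)·(y**5 + y**3 + 1).

No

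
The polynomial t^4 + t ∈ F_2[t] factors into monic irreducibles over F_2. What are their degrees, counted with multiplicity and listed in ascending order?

1, 1, 2

Write h(t) = t^4 + t.
Roots in F_2: h(0) = 0 → root; h(1) = 0 → root.
Linear factors from roots: (t), (t + 1).
Complete factorization: h(t) = (t)·(t + 1)·(t^2 + t + 1).
Factor degrees with multiplicity: 1 + 1 + 2 = 4.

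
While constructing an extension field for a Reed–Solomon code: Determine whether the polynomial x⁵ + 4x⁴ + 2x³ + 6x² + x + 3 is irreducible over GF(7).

Yes

Write f(x) = x⁵ + 4x⁴ + 2x³ + 6x² + x + 3.
Check for roots in GF(7): f(0) = 3; f(1) = 3; f(2) = 1; f(3) = 2; f(4) = 4; f(5) = 6; f(6) = 2.
No roots, so no linear factors.
Degree-2 irreducible divisors: test the 21 monic irreducibles of degree 2 over GF(7).
None of them divide f (all give nonzero remainder).
No irreducible factor of degree ≤ 2 exists, so f is irreducible over GF(7).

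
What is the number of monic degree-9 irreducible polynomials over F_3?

2184

By the necklace-counting formula, N_3(9) = (1/9) Σ_{d|9} μ(9/d)·3^d.
Divisors of 9: 1, 3, 9; μ(9/d) for each: 0, -1, 1.
Σ = − 3^3 + 3^9 = 19656.
N = 19656/9 = 2184.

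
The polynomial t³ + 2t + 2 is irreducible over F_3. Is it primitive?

Write f(t) = t³ + 2t + 2.
|GF(3^3)^×| = 3^3 − 1 = 26. Prime factorization: 26 = 2·13.
f is primitive ⇔ t has order 26 in GF(3)[t]/(f), i.e. t^(26/q) ≠ 1 for each prime q | 26.
t^(13) mod f = 1
t^(2) mod f = t².
Since t^(13) = 1, the order of t divides 13 < 26; not primitive.

No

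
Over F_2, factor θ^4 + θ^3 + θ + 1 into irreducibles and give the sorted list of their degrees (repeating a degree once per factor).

Write g(θ) = θ^4 + θ^3 + θ + 1.
Roots in F_2: g(0) = 1; g(1) = 0 → root.
Linear factors from roots: (θ + 1).
Complete factorization: g(θ) = (θ + 1)^2·(θ^2 + θ + 1).
Factor degrees with multiplicity: 1 + 1 + 2 = 4.

1, 1, 2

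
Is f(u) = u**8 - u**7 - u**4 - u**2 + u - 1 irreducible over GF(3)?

Check for roots in GF(3): f(0) = 2; f(1) = 1; f(2) = 1.
No roots, so no linear factors.
Monic irreducibles of degree 2 over GF(3): u**2 + 1, u**2 + u - 1, u**2 - u - 1.
None of them divide f (all give nonzero remainder).
Degree-3 irreducible divisors: test the 8 monic irreducibles of degree 3 over GF(3).
None of them divide f (all give nonzero remainder).
Degree-4 irreducible divisors: test the 18 monic irreducibles of degree 4 over GF(3).
None of them divide f (all give nonzero remainder).
No irreducible factor of degree ≤ 4 exists, so f is irreducible over GF(3).

Yes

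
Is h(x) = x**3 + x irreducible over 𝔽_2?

Check for roots in 𝔽_2: h(0) = 0 → root; h(1) = 0 → root.
h(0) = 0, so (x) divides h(x); h is reducible.

No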